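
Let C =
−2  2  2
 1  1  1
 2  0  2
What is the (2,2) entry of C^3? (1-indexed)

C^2 = [[10, −2, 2], [1, 3, 5], [0, 4, 8]]
C^3 = [[−18, 18, 22], [11, 5, 15], [20, 4, 20]]

5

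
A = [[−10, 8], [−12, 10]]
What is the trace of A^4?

32

tr A = 0 and det A = −4, so the characteristic polynomial is λ² − (0)λ + (−4) with roots −2 and 2.
Eigenvectors give P = [[1, −2], [1, −3]] with P⁻¹ = [[3, −2], [1, −1]], and A = P·diag(−2, 2)·P⁻¹.
Then A^4 = P·diag(16, 16)·P⁻¹ = [[16, −32], [16, −48]] · [[3, −2], [1, −1]] = [[16, 0], [0, 16]].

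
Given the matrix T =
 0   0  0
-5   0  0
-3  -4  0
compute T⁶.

[[0, 0, 0], [0, 0, 0], [0, 0, 0]]

T is strictly triangular, hence nilpotent: T³ = 0, so T⁶ = 0.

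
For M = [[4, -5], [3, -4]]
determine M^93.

[[4, -5], [3, -4]]

M² = I (check: tr M = 0 and det M = -1), so M^93 = M since 93 is odd.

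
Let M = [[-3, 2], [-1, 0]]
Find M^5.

tr M = -3 and det M = 2, so the characteristic polynomial is λ² − (-3)λ + (2) with roots -2 and -1.
Eigenvectors give P = [[2, -1], [1, -1]] with P⁻¹ = [[1, -1], [1, -2]], and M = P·diag(-2, -1)·P⁻¹.
Then M^5 = P·diag(-32, -1)·P⁻¹ = [[-64, 1], [-32, 1]] · [[1, -1], [1, -2]] = [[-63, 62], [-31, 30]].

[[-63, 62], [-31, 30]]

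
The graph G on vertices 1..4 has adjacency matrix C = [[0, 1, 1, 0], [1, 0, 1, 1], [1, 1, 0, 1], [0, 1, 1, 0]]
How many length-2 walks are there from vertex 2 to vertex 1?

The number of length-2 walks from vertex 2 to vertex 1 is entry (2,1) of C^2, where C is the adjacency matrix.
C^2 = [[2, 1, 1, 2], [1, 3, 2, 1], [1, 2, 3, 1], [2, 1, 1, 2]]

1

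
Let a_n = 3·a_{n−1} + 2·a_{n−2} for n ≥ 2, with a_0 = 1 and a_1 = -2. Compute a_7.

-2536

With companion matrix B = [[3, 2], [1, 0]], [a_n, a_{n−1}]ᵀ = B·[a_{n−1}, a_{n−2}]ᵀ, so [a_7, a_6]ᵀ = B⁶·[a_1, a_0]ᵀ.
B⁶ = [[1763, 990], [495, 278]], giving [a_7, a_6]ᵀ = [[-2536], [-712]].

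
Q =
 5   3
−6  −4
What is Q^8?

[[511, 255], [−510, −254]]

tr Q = 1 and det Q = −2, so the characteristic polynomial is λ² − (1)λ + (−2) with roots −1 and 2.
Eigenvectors give P = [[−1, −1], [2, 1]] with P⁻¹ = [[1, 1], [−2, −1]], and Q = P·diag(−1, 2)·P⁻¹.
Then Q^8 = P·diag(1, 256)·P⁻¹ = [[−1, −256], [2, 256]] · [[1, 1], [−2, −1]] = [[511, 255], [−510, −254]].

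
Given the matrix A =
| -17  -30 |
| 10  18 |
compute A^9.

tr A = 1 and det A = -6, so the characteristic polynomial is λ² − (1)λ + (-6) with roots -2 and 3.
Eigenvectors give P = [[-2, -3], [1, 2]] with P⁻¹ = [[-2, -3], [1, 2]], and A = P·diag(-2, 3)·P⁻¹.
Then A^9 = P·diag(-512, 19683)·P⁻¹ = [[1024, -59049], [-512, 39366]] · [[-2, -3], [1, 2]] = [[-61097, -121170], [40390, 80268]].

[[-61097, -121170], [40390, 80268]]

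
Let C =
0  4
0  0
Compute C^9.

[[0, 0], [0, 0]]

C is strictly triangular, hence nilpotent: C^2 = 0, so C^9 = 0.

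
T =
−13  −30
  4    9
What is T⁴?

tr T = −4 and det T = 3, so the characteristic polynomial is λ² − (−4)λ + (3) with roots −3 and −1.
Eigenvectors give P = [[3, 5], [−1, −2]] with P⁻¹ = [[2, 5], [−1, −3]], and T = P·diag(−3, −1)·P⁻¹.
Then T⁴ = P·diag(81, 1)·P⁻¹ = [[243, 5], [−81, −2]] · [[2, 5], [−1, −3]] = [[481, 1200], [−160, −399]].

[[481, 1200], [−160, −399]]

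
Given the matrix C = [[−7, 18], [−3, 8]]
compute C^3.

tr C = 1 and det C = −2, so the characteristic polynomial is λ² − (1)λ + (−2) with roots −1 and 2.
Eigenvectors give P = [[3, 2], [1, 1]] with P⁻¹ = [[1, −2], [−1, 3]], and C = P·diag(−1, 2)·P⁻¹.
Then C^3 = P·diag(−1, 8)·P⁻¹ = [[−3, 16], [−1, 8]] · [[1, −2], [−1, 3]] = [[−19, 54], [−9, 26]].

[[−19, 54], [−9, 26]]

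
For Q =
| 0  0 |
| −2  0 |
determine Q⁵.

[[0, 0], [0, 0]]

Q is strictly triangular, hence nilpotent: Q² = 0, so Q⁵ = 0.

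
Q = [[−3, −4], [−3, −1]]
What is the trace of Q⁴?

Q² = [[21, 16], [12, 13]]
Q³ = [[−111, −100], [−75, −61]]
Q⁴ = [[633, 544], [408, 361]]

994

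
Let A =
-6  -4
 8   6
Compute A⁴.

[[16, 0], [0, 16]]

tr A = 0 and det A = -4, so the characteristic polynomial is λ² − (0)λ + (-4) with roots 2 and -2.
Eigenvectors give P = [[-1, -1], [2, 1]] with P⁻¹ = [[1, 1], [-2, -1]], and A = P·diag(2, -2)·P⁻¹.
Then A⁴ = P·diag(16, 16)·P⁻¹ = [[-16, -16], [32, 16]] · [[1, 1], [-2, -1]] = [[16, 0], [0, 16]].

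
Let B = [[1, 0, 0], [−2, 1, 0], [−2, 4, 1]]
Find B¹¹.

B = I + N where N = [[0, 0, 0], [−2, 0, 0], [−2, 4, 0]] is strictly lower-triangular, so N³ = 0.
(I + N)¹¹ = I + 11·N + 55·N² = [[1, 0, 0], [−22, 1, 0], [−462, 44, 1]].

[[1, 0, 0], [−22, 1, 0], [−462, 44, 1]]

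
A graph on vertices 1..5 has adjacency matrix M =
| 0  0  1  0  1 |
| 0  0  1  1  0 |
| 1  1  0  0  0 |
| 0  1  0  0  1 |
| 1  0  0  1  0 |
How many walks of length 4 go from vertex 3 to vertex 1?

The number of length-4 walks from vertex 3 to vertex 1 is entry (3,1) of M^4, where M is the adjacency matrix.
M^2 = [[2, 1, 0, 1, 0], [1, 2, 0, 0, 1], [0, 0, 2, 1, 1], [1, 0, 1, 2, 0], [0, 1, 1, 0, 2]]
M^3 = [[0, 1, 3, 1, 3], [1, 0, 3, 3, 1], [3, 3, 0, 1, 1], [1, 3, 1, 0, 3], [3, 1, 1, 3, 0]]
M^4 = [[6, 4, 1, 4, 1], [4, 6, 1, 1, 4], [1, 1, 6, 4, 4], [4, 1, 4, 6, 1], [1, 4, 4, 1, 6]]

1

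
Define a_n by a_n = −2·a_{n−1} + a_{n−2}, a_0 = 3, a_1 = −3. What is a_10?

With companion matrix T = [[−2, 1], [1, 0]], [a_n, a_{n−1}]ᵀ = T·[a_{n−1}, a_{n−2}]ᵀ, so [a_10, a_9]ᵀ = T⁹·[a_1, a_0]ᵀ.
T⁹ = [[−2378, 985], [985, −408]], giving [a_10, a_9]ᵀ = [[10089], [−4179]].

10089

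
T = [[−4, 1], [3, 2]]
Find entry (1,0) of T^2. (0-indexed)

−6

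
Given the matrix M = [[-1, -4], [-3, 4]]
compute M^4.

[[277, -492], [-369, 892]]

M^2 = [[13, -12], [-9, 28]]
M^3 = [[23, -100], [-75, 148]]
M^4 = [[277, -492], [-369, 892]]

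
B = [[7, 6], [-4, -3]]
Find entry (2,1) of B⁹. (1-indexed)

-39364

tr B = 4 and det B = 3, so the characteristic polynomial is λ² − (4)λ + (3) with roots 1 and 3.
Eigenvectors give P = [[-1, 3], [1, -2]] with P⁻¹ = [[2, 3], [1, 1]], and B = P·diag(1, 3)·P⁻¹.
Then B⁹ = P·diag(1, 19683)·P⁻¹ = [[-1, 59049], [1, -39366]] · [[2, 3], [1, 1]] = [[59047, 59046], [-39364, -39363]].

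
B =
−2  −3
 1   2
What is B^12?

[[1, 0], [0, 1]]

B² = I (check: tr B = 0 and det B = −1), so B^12 = I since 12 is even.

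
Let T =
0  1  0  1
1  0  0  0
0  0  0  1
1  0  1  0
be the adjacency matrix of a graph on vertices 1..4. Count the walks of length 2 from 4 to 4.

2

The number of length-2 walks from vertex 4 to vertex 4 is entry (4,4) of T², where T is the adjacency matrix.
T² = [[2, 0, 1, 0], [0, 1, 0, 1], [1, 0, 1, 0], [0, 1, 0, 2]]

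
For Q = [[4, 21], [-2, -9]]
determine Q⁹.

[[114514, 402591], [-38342, -134709]]

tr Q = -5 and det Q = 6, so the characteristic polynomial is λ² − (-5)λ + (6) with roots -3 and -2.
Eigenvectors give P = [[-3, 7], [1, -2]] with P⁻¹ = [[2, 7], [1, 3]], and Q = P·diag(-3, -2)·P⁻¹.
Then Q⁹ = P·diag(-19683, -512)·P⁻¹ = [[59049, -3584], [-19683, 1024]] · [[2, 7], [1, 3]] = [[114514, 402591], [-38342, -134709]].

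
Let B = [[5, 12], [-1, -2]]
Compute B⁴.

[[61, 180], [-15, -44]]

tr B = 3 and det B = 2, so the characteristic polynomial is λ² − (3)λ + (2) with roots 2 and 1.
Eigenvectors give P = [[4, 3], [-1, -1]] with P⁻¹ = [[1, 3], [-1, -4]], and B = P·diag(2, 1)·P⁻¹.
Then B⁴ = P·diag(16, 1)·P⁻¹ = [[64, 3], [-16, -1]] · [[1, 3], [-1, -4]] = [[61, 180], [-15, -44]].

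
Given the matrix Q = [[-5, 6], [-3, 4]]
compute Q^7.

tr Q = -1 and det Q = -2, so the characteristic polynomial is λ² − (-1)λ + (-2) with roots 1 and -2.
Eigenvectors give P = [[-1, 2], [-1, 1]] with P⁻¹ = [[1, -2], [1, -1]], and Q = P·diag(1, -2)·P⁻¹.
Then Q^7 = P·diag(1, -128)·P⁻¹ = [[-1, -256], [-1, -128]] · [[1, -2], [1, -1]] = [[-257, 258], [-129, 130]].

[[-257, 258], [-129, 130]]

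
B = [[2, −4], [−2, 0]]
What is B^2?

[[12, −8], [−4, 8]]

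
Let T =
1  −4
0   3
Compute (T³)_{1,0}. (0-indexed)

T² = [[1, −16], [0, 9]]
T³ = [[1, −52], [0, 27]]

0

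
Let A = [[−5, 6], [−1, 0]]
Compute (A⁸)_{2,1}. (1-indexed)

tr A = −5 and det A = 6, so the characteristic polynomial is λ² − (−5)λ + (6) with roots −2 and −3.
Eigenvectors give P = [[2, 3], [1, 1]] with P⁻¹ = [[−1, 3], [1, −2]], and A = P·diag(−2, −3)·P⁻¹.
Then A⁸ = P·diag(256, 6561)·P⁻¹ = [[512, 19683], [256, 6561]] · [[−1, 3], [1, −2]] = [[19171, −37830], [6305, −12354]].

6305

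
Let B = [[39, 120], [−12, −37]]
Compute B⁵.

[[2439, 7320], [−732, −2197]]

tr B = 2 and det B = −3, so the characteristic polynomial is λ² − (2)λ + (−3) with roots −1 and 3.
Eigenvectors give P = [[−3, 10], [1, −3]] with P⁻¹ = [[3, 10], [1, 3]], and B = P·diag(−1, 3)·P⁻¹.
Then B⁵ = P·diag(−1, 243)·P⁻¹ = [[3, 2430], [−1, −729]] · [[3, 10], [1, 3]] = [[2439, 7320], [−732, −2197]].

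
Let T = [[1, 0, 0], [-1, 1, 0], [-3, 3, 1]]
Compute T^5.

T = I + N where N = [[0, 0, 0], [-1, 0, 0], [-3, 3, 0]] is strictly lower-triangular, so N^3 = 0.
(I + N)^5 = I + 5·N + 10·N^2 = [[1, 0, 0], [-5, 1, 0], [-45, 15, 1]].

[[1, 0, 0], [-5, 1, 0], [-45, 15, 1]]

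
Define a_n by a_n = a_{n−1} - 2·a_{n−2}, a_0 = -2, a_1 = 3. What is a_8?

With companion matrix C = [[1, -2], [1, 0]], [a_n, a_{n−1}]ᵀ = C·[a_{n−1}, a_{n−2}]ᵀ, so [a_8, a_7]ᵀ = C^7·[a_1, a_0]ᵀ.
C^7 = [[-3, -14], [7, -10]], giving [a_8, a_7]ᵀ = [[19], [41]].

19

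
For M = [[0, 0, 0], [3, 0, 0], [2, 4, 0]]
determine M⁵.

M is strictly triangular, hence nilpotent: M³ = 0, so M⁵ = 0.

[[0, 0, 0], [0, 0, 0], [0, 0, 0]]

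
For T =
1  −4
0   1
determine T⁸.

[[1, −32], [0, 1]]

T = I + N where N = [[0, −4], [0, 0]] is strictly upper-triangular, so N² = 0.
(I + N)⁸ = I + 8·N = [[1, −32], [0, 1]].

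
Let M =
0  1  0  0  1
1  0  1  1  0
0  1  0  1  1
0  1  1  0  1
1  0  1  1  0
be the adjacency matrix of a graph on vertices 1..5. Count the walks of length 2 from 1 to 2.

0

The number of length-2 walks from vertex 1 to vertex 2 is entry (1,2) of M², where M is the adjacency matrix.
M² = [[2, 0, 2, 2, 0], [0, 3, 1, 1, 3], [2, 1, 3, 2, 1], [2, 1, 2, 3, 1], [0, 3, 1, 1, 3]]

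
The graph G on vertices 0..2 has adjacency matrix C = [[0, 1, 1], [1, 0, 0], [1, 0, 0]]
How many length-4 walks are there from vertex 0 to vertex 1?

0

The number of length-4 walks from vertex 0 to vertex 1 is entry (0,1) of C^4, where C is the adjacency matrix.
C^2 = [[2, 0, 0], [0, 1, 1], [0, 1, 1]]
C^3 = [[0, 2, 2], [2, 0, 0], [2, 0, 0]]
C^4 = [[4, 0, 0], [0, 2, 2], [0, 2, 2]]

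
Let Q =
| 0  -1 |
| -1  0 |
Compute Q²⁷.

[[0, -1], [-1, 0]]

Q² = I (check: tr Q = 0 and det Q = -1), so Q²⁷ = Q since 27 is odd.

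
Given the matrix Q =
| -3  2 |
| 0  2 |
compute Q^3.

Q^2 = [[9, -2], [0, 4]]
Q^3 = [[-27, 14], [0, 8]]

[[-27, 14], [0, 8]]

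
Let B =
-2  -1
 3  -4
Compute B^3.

[[16, -25], [75, -34]]

B^2 = [[1, 6], [-18, 13]]
B^3 = [[16, -25], [75, -34]]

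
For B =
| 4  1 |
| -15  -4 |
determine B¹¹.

[[4, 1], [-15, -4]]

B² = I (check: tr B = 0 and det B = -1), so B¹¹ = B since 11 is odd.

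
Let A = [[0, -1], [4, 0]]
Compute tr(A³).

A² = [[-4, 0], [0, -4]]
A³ = [[0, 4], [-16, 0]]

0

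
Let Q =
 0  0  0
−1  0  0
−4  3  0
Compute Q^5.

Q is strictly triangular, hence nilpotent: Q^3 = 0, so Q^5 = 0.

[[0, 0, 0], [0, 0, 0], [0, 0, 0]]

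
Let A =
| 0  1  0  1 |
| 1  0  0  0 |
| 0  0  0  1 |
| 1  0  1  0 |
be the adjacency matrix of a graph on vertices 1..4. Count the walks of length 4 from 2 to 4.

The number of length-4 walks from vertex 2 to vertex 4 is entry (2,4) of A^4, where A is the adjacency matrix.
A^2 = [[2, 0, 1, 0], [0, 1, 0, 1], [1, 0, 1, 0], [0, 1, 0, 2]]
A^3 = [[0, 2, 0, 3], [2, 0, 1, 0], [0, 1, 0, 2], [3, 0, 2, 0]]
A^4 = [[5, 0, 3, 0], [0, 2, 0, 3], [3, 0, 2, 0], [0, 3, 0, 5]]

3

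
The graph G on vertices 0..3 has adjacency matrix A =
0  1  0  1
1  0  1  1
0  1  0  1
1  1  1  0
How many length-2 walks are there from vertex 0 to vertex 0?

The number of length-2 walks from vertex 0 to vertex 0 is entry (0,0) of A², where A is the adjacency matrix.
A² = [[2, 1, 2, 1], [1, 3, 1, 2], [2, 1, 2, 1], [1, 2, 1, 3]]

2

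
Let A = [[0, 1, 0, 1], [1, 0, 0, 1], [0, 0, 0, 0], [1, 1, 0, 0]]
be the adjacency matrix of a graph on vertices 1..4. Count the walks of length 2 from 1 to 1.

2

The number of length-2 walks from vertex 1 to vertex 1 is entry (1,1) of A², where A is the adjacency matrix.
A² = [[2, 1, 0, 1], [1, 2, 0, 1], [0, 0, 0, 0], [1, 1, 0, 2]]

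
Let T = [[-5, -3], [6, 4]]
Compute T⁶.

tr T = -1 and det T = -2, so the characteristic polynomial is λ² − (-1)λ + (-2) with roots -2 and 1.
Eigenvectors give P = [[-1, -1], [1, 2]] with P⁻¹ = [[-2, -1], [1, 1]], and T = P·diag(-2, 1)·P⁻¹.
Then T⁶ = P·diag(64, 1)·P⁻¹ = [[-64, -1], [64, 2]] · [[-2, -1], [1, 1]] = [[127, 63], [-126, -62]].

[[127, 63], [-126, -62]]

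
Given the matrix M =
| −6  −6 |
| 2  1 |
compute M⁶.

tr M = −5 and det M = 6, so the characteristic polynomial is λ² − (−5)λ + (6) with roots −2 and −3.
Eigenvectors give P = [[−3, −2], [2, 1]] with P⁻¹ = [[1, 2], [−2, −3]], and M = P·diag(−2, −3)·P⁻¹.
Then M⁶ = P·diag(64, 729)·P⁻¹ = [[−192, −1458], [128, 729]] · [[1, 2], [−2, −3]] = [[2724, 3990], [−1330, −1931]].

[[2724, 3990], [−1330, −1931]]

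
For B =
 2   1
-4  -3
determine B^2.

[[0, -1], [4, 5]]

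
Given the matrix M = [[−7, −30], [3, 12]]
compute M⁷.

tr M = 5 and det M = 6, so the characteristic polynomial is λ² − (5)λ + (6) with roots 2 and 3.
Eigenvectors give P = [[10, −3], [−3, 1]] with P⁻¹ = [[1, 3], [3, 10]], and M = P·diag(2, 3)·P⁻¹.
Then M⁷ = P·diag(128, 2187)·P⁻¹ = [[1280, −6561], [−384, 2187]] · [[1, 3], [3, 10]] = [[−18403, −61770], [6177, 20718]].

[[−18403, −61770], [6177, 20718]]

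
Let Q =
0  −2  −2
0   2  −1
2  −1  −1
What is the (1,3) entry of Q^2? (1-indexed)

4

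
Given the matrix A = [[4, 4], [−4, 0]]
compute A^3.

A^2 = [[0, 16], [−16, −16]]
A^3 = [[−64, 0], [0, −64]]

[[−64, 0], [0, −64]]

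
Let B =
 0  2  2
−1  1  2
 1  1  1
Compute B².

[[0, 4, 6], [1, 1, 2], [0, 4, 5]]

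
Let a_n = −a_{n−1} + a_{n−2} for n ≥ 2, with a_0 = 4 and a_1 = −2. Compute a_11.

−398

With companion matrix B = [[−1, 1], [1, 0]], [a_n, a_{n−1}]ᵀ = B·[a_{n−1}, a_{n−2}]ᵀ, so [a_11, a_10]ᵀ = B¹⁰·[a_1, a_0]ᵀ.
B¹⁰ = [[89, −55], [−55, 34]], giving [a_11, a_10]ᵀ = [[−398], [246]].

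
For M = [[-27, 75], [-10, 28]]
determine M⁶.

[[-3261, 9975], [-1330, 4054]]

tr M = 1 and det M = -6, so the characteristic polynomial is λ² − (1)λ + (-6) with roots 3 and -2.
Eigenvectors give P = [[-5, 3], [-2, 1]] with P⁻¹ = [[1, -3], [2, -5]], and M = P·diag(3, -2)·P⁻¹.
Then M⁶ = P·diag(729, 64)·P⁻¹ = [[-3645, 192], [-1458, 64]] · [[1, -3], [2, -5]] = [[-3261, 9975], [-1330, 4054]].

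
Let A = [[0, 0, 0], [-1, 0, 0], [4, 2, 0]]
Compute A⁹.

[[0, 0, 0], [0, 0, 0], [0, 0, 0]]

A is strictly triangular, hence nilpotent: A³ = 0, so A⁹ = 0.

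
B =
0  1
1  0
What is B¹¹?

[[0, 1], [1, 0]]

B² = I (check: tr B = 0 and det B = -1), so B¹¹ = B since 11 is odd.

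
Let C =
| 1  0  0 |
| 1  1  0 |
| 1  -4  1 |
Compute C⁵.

C = I + N where N = [[0, 0, 0], [1, 0, 0], [1, -4, 0]] is strictly lower-triangular, so N³ = 0.
(I + N)⁵ = I + 5·N + 10·N² = [[1, 0, 0], [5, 1, 0], [-35, -20, 1]].

[[1, 0, 0], [5, 1, 0], [-35, -20, 1]]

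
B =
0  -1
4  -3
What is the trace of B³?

9

B² = [[-4, 3], [-12, 5]]
B³ = [[12, -5], [20, -3]]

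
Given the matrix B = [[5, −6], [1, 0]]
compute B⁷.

tr B = 5 and det B = 6, so the characteristic polynomial is λ² − (5)λ + (6) with roots 3 and 2.
Eigenvectors give P = [[3, −2], [1, −1]] with P⁻¹ = [[1, −2], [1, −3]], and B = P·diag(3, 2)·P⁻¹.
Then B⁷ = P·diag(2187, 128)·P⁻¹ = [[6561, −256], [2187, −128]] · [[1, −2], [1, −3]] = [[6305, −12354], [2059, −3990]].

[[6305, −12354], [2059, −3990]]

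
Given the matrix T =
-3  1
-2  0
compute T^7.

tr T = -3 and det T = 2, so the characteristic polynomial is λ² − (-3)λ + (2) with roots -2 and -1.
Eigenvectors give P = [[1, -1], [1, -2]] with P⁻¹ = [[2, -1], [1, -1]], and T = P·diag(-2, -1)·P⁻¹.
Then T^7 = P·diag(-128, -1)·P⁻¹ = [[-128, 1], [-128, 2]] · [[2, -1], [1, -1]] = [[-255, 127], [-254, 126]].

[[-255, 127], [-254, 126]]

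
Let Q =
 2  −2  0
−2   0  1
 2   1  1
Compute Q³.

[[20, −18, −6], [−12, 5, 6], [18, −6, −1]]

Q² = [[8, −4, −2], [−2, 5, 1], [4, −3, 2]]
Q³ = [[20, −18, −6], [−12, 5, 6], [18, −6, −1]]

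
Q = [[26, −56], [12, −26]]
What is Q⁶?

tr Q = 0 and det Q = −4, so the characteristic polynomial is λ² − (0)λ + (−4) with roots 2 and −2.
Eigenvectors give P = [[7, 2], [3, 1]] with P⁻¹ = [[1, −2], [−3, 7]], and Q = P·diag(2, −2)·P⁻¹.
Then Q⁶ = P·diag(64, 64)·P⁻¹ = [[448, 128], [192, 64]] · [[1, −2], [−3, 7]] = [[64, 0], [0, 64]].

[[64, 0], [0, 64]]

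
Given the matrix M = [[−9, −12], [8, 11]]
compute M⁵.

tr M = 2 and det M = −3, so the characteristic polynomial is λ² − (2)λ + (−3) with roots −1 and 3.
Eigenvectors give P = [[−3, 1], [2, −1]] with P⁻¹ = [[−1, −1], [−2, −3]], and M = P·diag(−1, 3)·P⁻¹.
Then M⁵ = P·diag(−1, 243)·P⁻¹ = [[3, 243], [−2, −243]] · [[−1, −1], [−2, −3]] = [[−489, −732], [488, 731]].

[[−489, −732], [488, 731]]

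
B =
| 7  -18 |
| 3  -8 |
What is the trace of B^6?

tr B = -1 and det B = -2, so the characteristic polynomial is λ² − (-1)λ + (-2) with roots -2 and 1.
Eigenvectors give P = [[2, -3], [1, -1]] with P⁻¹ = [[-1, 3], [-1, 2]], and B = P·diag(-2, 1)·P⁻¹.
Then B^6 = P·diag(64, 1)·P⁻¹ = [[128, -3], [64, -1]] · [[-1, 3], [-1, 2]] = [[-125, 378], [-63, 190]].

65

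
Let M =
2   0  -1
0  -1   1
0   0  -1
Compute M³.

M² = [[4, 0, -1], [0, 1, -2], [0, 0, 1]]
M³ = [[8, 0, -3], [0, -1, 3], [0, 0, -1]]

[[8, 0, -3], [0, -1, 3], [0, 0, -1]]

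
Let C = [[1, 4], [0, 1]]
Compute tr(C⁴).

C = I + N where N = [[0, 4], [0, 0]] is strictly upper-triangular, so N² = 0.
(I + N)⁴ = I + 4·N = [[1, 16], [0, 1]].

2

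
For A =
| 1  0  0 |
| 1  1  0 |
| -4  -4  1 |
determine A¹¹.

[[1, 0, 0], [11, 1, 0], [-264, -44, 1]]

A = I + N where N = [[0, 0, 0], [1, 0, 0], [-4, -4, 0]] is strictly lower-triangular, so N³ = 0.
(I + N)¹¹ = I + 11·N + 55·N² = [[1, 0, 0], [11, 1, 0], [-264, -44, 1]].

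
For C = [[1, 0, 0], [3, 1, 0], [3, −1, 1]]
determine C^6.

C = I + N where N = [[0, 0, 0], [3, 0, 0], [3, −1, 0]] is strictly lower-triangular, so N^3 = 0.
(I + N)^6 = I + 6·N + 15·N^2 = [[1, 0, 0], [18, 1, 0], [−27, −6, 1]].

[[1, 0, 0], [18, 1, 0], [−27, −6, 1]]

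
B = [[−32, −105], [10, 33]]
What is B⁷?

[[−14018, −48615], [4630, 16077]]

tr B = 1 and det B = −6, so the characteristic polynomial is λ² − (1)λ + (−6) with roots −2 and 3.
Eigenvectors give P = [[7, −3], [−2, 1]] with P⁻¹ = [[1, 3], [2, 7]], and B = P·diag(−2, 3)·P⁻¹.
Then B⁷ = P·diag(−128, 2187)·P⁻¹ = [[−896, −6561], [256, 2187]] · [[1, 3], [2, 7]] = [[−14018, −48615], [4630, 16077]].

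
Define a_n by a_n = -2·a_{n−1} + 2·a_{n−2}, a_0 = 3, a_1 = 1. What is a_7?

-392

With companion matrix Q = [[-2, 2], [1, 0]], [a_n, a_{n−1}]ᵀ = Q·[a_{n−1}, a_{n−2}]ᵀ, so [a_7, a_6]ᵀ = Q^6·[a_1, a_0]ᵀ.
Q^6 = [[328, -240], [-120, 88]], giving [a_7, a_6]ᵀ = [[-392], [144]].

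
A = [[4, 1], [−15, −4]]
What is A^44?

A² = I (check: tr A = 0 and det A = −1), so A^44 = I since 44 is even.

[[1, 0], [0, 1]]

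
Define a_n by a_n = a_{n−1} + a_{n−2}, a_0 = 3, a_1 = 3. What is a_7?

63

With companion matrix Q = [[1, 1], [1, 0]], [a_n, a_{n−1}]ᵀ = Q·[a_{n−1}, a_{n−2}]ᵀ, so [a_7, a_6]ᵀ = Q⁶·[a_1, a_0]ᵀ.
Q⁶ = [[13, 8], [8, 5]], giving [a_7, a_6]ᵀ = [[63], [39]].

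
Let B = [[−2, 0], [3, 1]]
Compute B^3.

tr B = −1 and det B = −2, so the characteristic polynomial is λ² − (−1)λ + (−2) with roots 1 and −2.
Eigenvectors give P = [[0, −1], [1, 1]] with P⁻¹ = [[1, 1], [−1, 0]], and B = P·diag(1, −2)·P⁻¹.
Then B^3 = P·diag(1, −8)·P⁻¹ = [[0, 8], [1, −8]] · [[1, 1], [−1, 0]] = [[−8, 0], [9, 1]].

[[−8, 0], [9, 1]]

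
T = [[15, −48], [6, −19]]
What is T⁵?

[[1935, −5808], [726, −2179]]

tr T = −4 and det T = 3, so the characteristic polynomial is λ² − (−4)λ + (3) with roots −3 and −1.
Eigenvectors give P = [[−8, −3], [−3, −1]] with P⁻¹ = [[1, −3], [−3, 8]], and T = P·diag(−3, −1)·P⁻¹.
Then T⁵ = P·diag(−243, −1)·P⁻¹ = [[1944, 3], [729, 1]] · [[1, −3], [−3, 8]] = [[1935, −5808], [726, −2179]].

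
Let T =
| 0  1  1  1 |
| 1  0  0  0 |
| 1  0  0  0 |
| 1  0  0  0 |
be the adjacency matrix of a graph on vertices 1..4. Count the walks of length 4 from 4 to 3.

The number of length-4 walks from vertex 4 to vertex 3 is entry (4,3) of T^4, where T is the adjacency matrix.
T^2 = [[3, 0, 0, 0], [0, 1, 1, 1], [0, 1, 1, 1], [0, 1, 1, 1]]
T^3 = [[0, 3, 3, 3], [3, 0, 0, 0], [3, 0, 0, 0], [3, 0, 0, 0]]
T^4 = [[9, 0, 0, 0], [0, 3, 3, 3], [0, 3, 3, 3], [0, 3, 3, 3]]

3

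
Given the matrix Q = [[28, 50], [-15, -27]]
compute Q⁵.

[[1618, 2750], [-825, -1407]]

tr Q = 1 and det Q = -6, so the characteristic polynomial is λ² − (1)λ + (-6) with roots -2 and 3.
Eigenvectors give P = [[-5, -2], [3, 1]] with P⁻¹ = [[1, 2], [-3, -5]], and Q = P·diag(-2, 3)·P⁻¹.
Then Q⁵ = P·diag(-32, 243)·P⁻¹ = [[160, -486], [-96, 243]] · [[1, 2], [-3, -5]] = [[1618, 2750], [-825, -1407]].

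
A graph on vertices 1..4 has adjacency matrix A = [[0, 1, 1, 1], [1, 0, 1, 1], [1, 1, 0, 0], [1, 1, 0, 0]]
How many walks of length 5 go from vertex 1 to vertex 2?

33

The number of length-5 walks from vertex 1 to vertex 2 is entry (1,2) of A⁵, where A is the adjacency matrix.
A² = [[3, 2, 1, 1], [2, 3, 1, 1], [1, 1, 2, 2], [1, 1, 2, 2]]
A³ = [[4, 5, 5, 5], [5, 4, 5, 5], [5, 5, 2, 2], [5, 5, 2, 2]]
A⁴ = [[15, 14, 9, 9], [14, 15, 9, 9], [9, 9, 10, 10], [9, 9, 10, 10]]
A⁵ = [[32, 33, 29, 29], [33, 32, 29, 29], [29, 29, 18, 18], [29, 29, 18, 18]]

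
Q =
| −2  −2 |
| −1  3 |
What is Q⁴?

Q² = [[6, −2], [−1, 11]]
Q³ = [[−10, −18], [−9, 35]]
Q⁴ = [[38, −34], [−17, 123]]

[[38, −34], [−17, 123]]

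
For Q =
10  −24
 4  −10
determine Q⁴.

[[16, 0], [0, 16]]

tr Q = 0 and det Q = −4, so the characteristic polynomial is λ² − (0)λ + (−4) with roots −2 and 2.
Eigenvectors give P = [[2, 3], [1, 1]] with P⁻¹ = [[−1, 3], [1, −2]], and Q = P·diag(−2, 2)·P⁻¹.
Then Q⁴ = P·diag(16, 16)·P⁻¹ = [[32, 48], [16, 16]] · [[−1, 3], [1, −2]] = [[16, 0], [0, 16]].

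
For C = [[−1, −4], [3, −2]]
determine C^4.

[[13, −228], [171, −44]]

C^2 = [[−11, 12], [−9, −8]]
C^3 = [[47, 20], [−15, 52]]
C^4 = [[13, −228], [171, −44]]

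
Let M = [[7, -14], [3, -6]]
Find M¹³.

M² = M (a projection; rank 1, trace 1), so M¹³ = M.

[[7, -14], [3, -6]]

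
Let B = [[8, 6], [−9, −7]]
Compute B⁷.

tr B = 1 and det B = −2, so the characteristic polynomial is λ² − (1)λ + (−2) with roots −1 and 2.
Eigenvectors give P = [[−2, −1], [3, 1]] with P⁻¹ = [[1, 1], [−3, −2]], and B = P·diag(−1, 2)·P⁻¹.
Then B⁷ = P·diag(−1, 128)·P⁻¹ = [[2, −128], [−3, 128]] · [[1, 1], [−3, −2]] = [[386, 258], [−387, −259]].

[[386, 258], [−387, −259]]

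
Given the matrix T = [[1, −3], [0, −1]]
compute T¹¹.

[[1, −3], [0, −1]]

T² = I (check: tr T = 0 and det T = −1), so T¹¹ = T since 11 is odd.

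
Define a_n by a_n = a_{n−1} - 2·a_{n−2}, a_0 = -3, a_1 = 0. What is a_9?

-18

With companion matrix M = [[1, -2], [1, 0]], [a_n, a_{n−1}]ᵀ = M·[a_{n−1}, a_{n−2}]ᵀ, so [a_9, a_8]ᵀ = M^8·[a_1, a_0]ᵀ.
M^8 = [[-17, 6], [-3, -14]], giving [a_9, a_8]ᵀ = [[-18], [42]].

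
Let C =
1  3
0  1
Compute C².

[[1, 6], [0, 1]]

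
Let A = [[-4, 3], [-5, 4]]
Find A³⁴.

A² = I (check: tr A = 0 and det A = -1), so A³⁴ = I since 34 is even.

[[1, 0], [0, 1]]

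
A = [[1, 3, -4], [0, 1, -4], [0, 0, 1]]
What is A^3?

[[1, 9, -48], [0, 1, -12], [0, 0, 1]]

A = I + N where N = [[0, 3, -4], [0, 0, -4], [0, 0, 0]] is strictly upper-triangular, so N^3 = 0.
(I + N)^3 = I + 3·N + 3·N^2 = [[1, 9, -48], [0, 1, -12], [0, 0, 1]].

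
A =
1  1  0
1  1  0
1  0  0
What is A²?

[[2, 2, 0], [2, 2, 0], [1, 1, 0]]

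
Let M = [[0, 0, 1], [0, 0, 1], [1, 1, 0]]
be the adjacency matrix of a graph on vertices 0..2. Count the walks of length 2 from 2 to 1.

0

The number of length-2 walks from vertex 2 to vertex 1 is entry (2,1) of M², where M is the adjacency matrix.
M² = [[1, 1, 0], [1, 1, 0], [0, 0, 2]]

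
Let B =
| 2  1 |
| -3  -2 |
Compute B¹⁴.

B² = I (check: tr B = 0 and det B = -1), so B¹⁴ = I since 14 is even.

[[1, 0], [0, 1]]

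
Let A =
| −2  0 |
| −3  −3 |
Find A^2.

[[4, 0], [15, 9]]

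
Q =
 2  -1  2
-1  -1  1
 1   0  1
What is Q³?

[[20, -6, 18], [-4, -2, 0], [10, -2, 8]]

Q² = [[7, -1, 5], [0, 2, -2], [3, -1, 3]]
Q³ = [[20, -6, 18], [-4, -2, 0], [10, -2, 8]]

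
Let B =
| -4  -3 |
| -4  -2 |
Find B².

[[28, 18], [24, 16]]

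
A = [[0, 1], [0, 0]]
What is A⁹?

[[0, 0], [0, 0]]

A is strictly triangular, hence nilpotent: A² = 0, so A⁹ = 0.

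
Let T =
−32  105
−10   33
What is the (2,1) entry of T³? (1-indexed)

−70

tr T = 1 and det T = −6, so the characteristic polynomial is λ² − (1)λ + (−6) with roots −2 and 3.
Eigenvectors give P = [[7, 3], [2, 1]] with P⁻¹ = [[1, −3], [−2, 7]], and T = P·diag(−2, 3)·P⁻¹.
Then T³ = P·diag(−8, 27)·P⁻¹ = [[−56, 81], [−16, 27]] · [[1, −3], [−2, 7]] = [[−218, 735], [−70, 237]].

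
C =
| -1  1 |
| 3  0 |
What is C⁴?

C² = [[4, -1], [-3, 3]]
C³ = [[-7, 4], [12, -3]]
C⁴ = [[19, -7], [-21, 12]]

[[19, -7], [-21, 12]]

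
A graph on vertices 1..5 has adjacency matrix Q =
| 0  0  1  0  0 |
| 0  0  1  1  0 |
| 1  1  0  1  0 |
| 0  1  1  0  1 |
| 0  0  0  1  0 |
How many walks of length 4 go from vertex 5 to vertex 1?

The number of length-4 walks from vertex 5 to vertex 1 is entry (5,1) of Q⁴, where Q is the adjacency matrix.
Q² = [[1, 1, 0, 1, 0], [1, 2, 1, 1, 1], [0, 1, 3, 1, 1], [1, 1, 1, 3, 0], [0, 1, 1, 0, 1]]
Q³ = [[0, 1, 3, 1, 1], [1, 2, 4, 4, 1], [3, 4, 2, 5, 1], [1, 4, 5, 2, 3], [1, 1, 1, 3, 0]]
Q⁴ = [[3, 4, 2, 5, 1], [4, 8, 7, 7, 4], [2, 7, 12, 7, 5], [5, 7, 7, 12, 2], [1, 4, 5, 2, 3]]

1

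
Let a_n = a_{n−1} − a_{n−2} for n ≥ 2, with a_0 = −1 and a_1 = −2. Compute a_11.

With companion matrix M = [[1, −1], [1, 0]], [a_n, a_{n−1}]ᵀ = M·[a_{n−1}, a_{n−2}]ᵀ, so [a_11, a_10]ᵀ = M¹⁰·[a_1, a_0]ᵀ.
M¹⁰ = [[−1, 1], [−1, 0]], giving [a_11, a_10]ᵀ = [[1], [2]].

1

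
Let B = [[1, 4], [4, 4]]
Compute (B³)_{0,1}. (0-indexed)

B² = [[17, 20], [20, 32]]
B³ = [[97, 148], [148, 208]]

148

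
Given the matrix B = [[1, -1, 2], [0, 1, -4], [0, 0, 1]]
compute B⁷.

[[1, -7, 98], [0, 1, -28], [0, 0, 1]]

B = I + N where N = [[0, -1, 2], [0, 0, -4], [0, 0, 0]] is strictly upper-triangular, so N³ = 0.
(I + N)⁷ = I + 7·N + 21·N² = [[1, -7, 98], [0, 1, -28], [0, 0, 1]].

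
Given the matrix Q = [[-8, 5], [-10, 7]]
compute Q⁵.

[[-518, 275], [-550, 307]]

tr Q = -1 and det Q = -6, so the characteristic polynomial is λ² − (-1)λ + (-6) with roots -3 and 2.
Eigenvectors give P = [[1, 1], [1, 2]] with P⁻¹ = [[2, -1], [-1, 1]], and Q = P·diag(-3, 2)·P⁻¹.
Then Q⁵ = P·diag(-243, 32)·P⁻¹ = [[-243, 32], [-243, 64]] · [[2, -1], [-1, 1]] = [[-518, 275], [-550, 307]].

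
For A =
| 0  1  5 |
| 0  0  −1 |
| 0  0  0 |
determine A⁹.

[[0, 0, 0], [0, 0, 0], [0, 0, 0]]

A is strictly triangular, hence nilpotent: A³ = 0, so A⁹ = 0.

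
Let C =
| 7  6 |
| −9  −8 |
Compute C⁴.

tr C = −1 and det C = −2, so the characteristic polynomial is λ² − (−1)λ + (−2) with roots 1 and −2.
Eigenvectors give P = [[−1, −2], [1, 3]] with P⁻¹ = [[−3, −2], [1, 1]], and C = P·diag(1, −2)·P⁻¹.
Then C⁴ = P·diag(1, 16)·P⁻¹ = [[−1, −32], [1, 48]] · [[−3, −2], [1, 1]] = [[−29, −30], [45, 46]].

[[−29, −30], [45, 46]]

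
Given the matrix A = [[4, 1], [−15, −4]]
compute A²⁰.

A² = I (check: tr A = 0 and det A = −1), so A²⁰ = I since 20 is even.

[[1, 0], [0, 1]]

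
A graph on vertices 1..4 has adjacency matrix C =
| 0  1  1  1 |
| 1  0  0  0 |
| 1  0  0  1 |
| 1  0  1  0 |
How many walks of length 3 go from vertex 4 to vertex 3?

The number of length-3 walks from vertex 4 to vertex 3 is entry (4,3) of C^3, where C is the adjacency matrix.
C^2 = [[3, 0, 1, 1], [0, 1, 1, 1], [1, 1, 2, 1], [1, 1, 1, 2]]
C^3 = [[2, 3, 4, 4], [3, 0, 1, 1], [4, 1, 2, 3], [4, 1, 3, 2]]

3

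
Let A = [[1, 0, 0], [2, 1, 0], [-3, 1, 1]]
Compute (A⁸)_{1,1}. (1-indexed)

1

A = I + N where N = [[0, 0, 0], [2, 0, 0], [-3, 1, 0]] is strictly lower-triangular, so N³ = 0.
(I + N)⁸ = I + 8·N + 28·N² = [[1, 0, 0], [16, 1, 0], [32, 8, 1]].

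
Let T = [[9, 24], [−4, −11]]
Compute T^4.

tr T = −2 and det T = −3, so the characteristic polynomial is λ² − (−2)λ + (−3) with roots 1 and −3.
Eigenvectors give P = [[−3, −2], [1, 1]] with P⁻¹ = [[−1, −2], [1, 3]], and T = P·diag(1, −3)·P⁻¹.
Then T^4 = P·diag(1, 81)·P⁻¹ = [[−3, −162], [1, 81]] · [[−1, −2], [1, 3]] = [[−159, −480], [80, 241]].

[[−159, −480], [80, 241]]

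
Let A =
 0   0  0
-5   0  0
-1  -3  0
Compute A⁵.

[[0, 0, 0], [0, 0, 0], [0, 0, 0]]

A is strictly triangular, hence nilpotent: A³ = 0, so A⁵ = 0.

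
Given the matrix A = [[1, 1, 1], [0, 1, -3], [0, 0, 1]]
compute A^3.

[[1, 3, -6], [0, 1, -9], [0, 0, 1]]

A = I + N where N = [[0, 1, 1], [0, 0, -3], [0, 0, 0]] is strictly upper-triangular, so N^3 = 0.
(I + N)^3 = I + 3·N + 3·N^2 = [[1, 3, -6], [0, 1, -9], [0, 0, 1]].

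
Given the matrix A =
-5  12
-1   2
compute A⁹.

[[-2045, 6132], [-511, 1532]]

tr A = -3 and det A = 2, so the characteristic polynomial is λ² − (-3)λ + (2) with roots -1 and -2.
Eigenvectors give P = [[3, 4], [1, 1]] with P⁻¹ = [[-1, 4], [1, -3]], and A = P·diag(-1, -2)·P⁻¹.
Then A⁹ = P·diag(-1, -512)·P⁻¹ = [[-3, -2048], [-1, -512]] · [[-1, 4], [1, -3]] = [[-2045, 6132], [-511, 1532]].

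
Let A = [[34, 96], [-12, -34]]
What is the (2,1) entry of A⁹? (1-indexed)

tr A = 0 and det A = -4, so the characteristic polynomial is λ² − (0)λ + (-4) with roots 2 and -2.
Eigenvectors give P = [[-3, -8], [1, 3]] with P⁻¹ = [[-3, -8], [1, 3]], and A = P·diag(2, -2)·P⁻¹.
Then A⁹ = P·diag(512, -512)·P⁻¹ = [[-1536, 4096], [512, -1536]] · [[-3, -8], [1, 3]] = [[8704, 24576], [-3072, -8704]].

-3072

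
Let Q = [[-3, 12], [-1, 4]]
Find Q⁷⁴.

[[-3, 12], [-1, 4]]

Q² = Q (a projection; rank 1, trace 1), so Q⁷⁴ = Q.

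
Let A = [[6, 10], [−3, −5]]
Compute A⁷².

A² = A (a projection; rank 1, trace 1), so A⁷² = A.

[[6, 10], [−3, −5]]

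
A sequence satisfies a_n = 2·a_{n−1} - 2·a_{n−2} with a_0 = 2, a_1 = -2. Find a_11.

-192

With companion matrix T = [[2, -2], [1, 0]], [a_n, a_{n−1}]ᵀ = T·[a_{n−1}, a_{n−2}]ᵀ, so [a_11, a_10]ᵀ = T¹⁰·[a_1, a_0]ᵀ.
T¹⁰ = [[32, -64], [32, -32]], giving [a_11, a_10]ᵀ = [[-192], [-128]].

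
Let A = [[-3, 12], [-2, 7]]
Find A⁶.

[[-1455, 4368], [-728, 2185]]

tr A = 4 and det A = 3, so the characteristic polynomial is λ² − (4)λ + (3) with roots 1 and 3.
Eigenvectors give P = [[3, -2], [1, -1]] with P⁻¹ = [[1, -2], [1, -3]], and A = P·diag(1, 3)·P⁻¹.
Then A⁶ = P·diag(1, 729)·P⁻¹ = [[3, -1458], [1, -729]] · [[1, -2], [1, -3]] = [[-1455, 4368], [-728, 2185]].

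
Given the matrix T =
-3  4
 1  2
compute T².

[[13, -4], [-1, 8]]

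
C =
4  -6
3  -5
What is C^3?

tr C = -1 and det C = -2, so the characteristic polynomial is λ² − (-1)λ + (-2) with roots 1 and -2.
Eigenvectors give P = [[2, 1], [1, 1]] with P⁻¹ = [[1, -1], [-1, 2]], and C = P·diag(1, -2)·P⁻¹.
Then C^3 = P·diag(1, -8)·P⁻¹ = [[2, -8], [1, -8]] · [[1, -1], [-1, 2]] = [[10, -18], [9, -17]].

[[10, -18], [9, -17]]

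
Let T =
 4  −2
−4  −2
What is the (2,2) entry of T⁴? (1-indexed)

176

T² = [[24, −4], [−8, 12]]
T³ = [[112, −40], [−80, −8]]
T⁴ = [[608, −144], [−288, 176]]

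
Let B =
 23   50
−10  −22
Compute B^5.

tr B = 1 and det B = −6, so the characteristic polynomial is λ² − (1)λ + (−6) with roots 3 and −2.
Eigenvectors give P = [[5, −2], [−2, 1]] with P⁻¹ = [[1, 2], [2, 5]], and B = P·diag(3, −2)·P⁻¹.
Then B^5 = P·diag(243, −32)·P⁻¹ = [[1215, 64], [−486, −32]] · [[1, 2], [2, 5]] = [[1343, 2750], [−550, −1132]].

[[1343, 2750], [−550, −1132]]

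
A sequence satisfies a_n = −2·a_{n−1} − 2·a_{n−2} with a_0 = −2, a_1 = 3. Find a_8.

With companion matrix T = [[−2, −2], [1, 0]], [a_n, a_{n−1}]ᵀ = T·[a_{n−1}, a_{n−2}]ᵀ, so [a_8, a_7]ᵀ = T⁷·[a_1, a_0]ᵀ.
T⁷ = [[0, 16], [−8, −16]], giving [a_8, a_7]ᵀ = [[−32], [8]].

−32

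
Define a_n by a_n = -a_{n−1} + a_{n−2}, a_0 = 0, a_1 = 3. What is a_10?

-165

With companion matrix C = [[-1, 1], [1, 0]], [a_n, a_{n−1}]ᵀ = C·[a_{n−1}, a_{n−2}]ᵀ, so [a_10, a_9]ᵀ = C^9·[a_1, a_0]ᵀ.
C^9 = [[-55, 34], [34, -21]], giving [a_10, a_9]ᵀ = [[-165], [102]].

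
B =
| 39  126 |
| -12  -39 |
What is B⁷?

tr B = 0 and det B = -9, so the characteristic polynomial is λ² − (0)λ + (-9) with roots 3 and -3.
Eigenvectors give P = [[7, 3], [-2, -1]] with P⁻¹ = [[1, 3], [-2, -7]], and B = P·diag(3, -3)·P⁻¹.
Then B⁷ = P·diag(2187, -2187)·P⁻¹ = [[15309, -6561], [-4374, 2187]] · [[1, 3], [-2, -7]] = [[28431, 91854], [-8748, -28431]].

[[28431, 91854], [-8748, -28431]]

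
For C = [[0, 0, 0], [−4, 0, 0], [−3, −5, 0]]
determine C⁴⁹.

[[0, 0, 0], [0, 0, 0], [0, 0, 0]]

C is strictly triangular, hence nilpotent: C³ = 0, so C⁴⁹ = 0.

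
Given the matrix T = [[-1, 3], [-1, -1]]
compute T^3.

[[8, 0], [0, 8]]

T^2 = [[-2, -6], [2, -2]]
T^3 = [[8, 0], [0, 8]]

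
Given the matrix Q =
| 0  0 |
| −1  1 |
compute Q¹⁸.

Q² = Q (a projection; rank 1, trace 1), so Q¹⁸ = Q.

[[0, 0], [−1, 1]]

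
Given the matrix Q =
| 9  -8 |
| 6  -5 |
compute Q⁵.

tr Q = 4 and det Q = 3, so the characteristic polynomial is λ² − (4)λ + (3) with roots 3 and 1.
Eigenvectors give P = [[4, 1], [3, 1]] with P⁻¹ = [[1, -1], [-3, 4]], and Q = P·diag(3, 1)·P⁻¹.
Then Q⁵ = P·diag(243, 1)·P⁻¹ = [[972, 1], [729, 1]] · [[1, -1], [-3, 4]] = [[969, -968], [726, -725]].

[[969, -968], [726, -725]]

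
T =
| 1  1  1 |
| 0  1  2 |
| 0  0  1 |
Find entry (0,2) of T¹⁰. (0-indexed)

T = I + N where N = [[0, 1, 1], [0, 0, 2], [0, 0, 0]] is strictly upper-triangular, so N³ = 0.
(I + N)¹⁰ = I + 10·N + 45·N² = [[1, 10, 100], [0, 1, 20], [0, 0, 1]].

100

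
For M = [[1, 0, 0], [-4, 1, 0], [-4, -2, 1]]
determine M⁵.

M = I + N where N = [[0, 0, 0], [-4, 0, 0], [-4, -2, 0]] is strictly lower-triangular, so N³ = 0.
(I + N)⁵ = I + 5·N + 10·N² = [[1, 0, 0], [-20, 1, 0], [60, -10, 1]].

[[1, 0, 0], [-20, 1, 0], [60, -10, 1]]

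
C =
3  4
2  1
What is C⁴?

C² = [[17, 16], [8, 9]]
C³ = [[83, 84], [42, 41]]
C⁴ = [[417, 416], [208, 209]]

[[417, 416], [208, 209]]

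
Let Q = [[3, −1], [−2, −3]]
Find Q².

[[11, 0], [0, 11]]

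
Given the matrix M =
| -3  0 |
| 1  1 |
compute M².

[[9, 0], [-2, 1]]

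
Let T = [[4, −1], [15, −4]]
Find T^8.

T² = I (check: tr T = 0 and det T = −1), so T^8 = I since 8 is even.

[[1, 0], [0, 1]]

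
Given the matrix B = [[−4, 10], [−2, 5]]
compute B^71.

B² = B (a projection; rank 1, trace 1), so B^71 = B.

[[−4, 10], [−2, 5]]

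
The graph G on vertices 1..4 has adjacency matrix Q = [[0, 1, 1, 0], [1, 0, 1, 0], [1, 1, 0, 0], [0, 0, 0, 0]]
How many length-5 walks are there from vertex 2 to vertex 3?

11

The number of length-5 walks from vertex 2 to vertex 3 is entry (2,3) of Q⁵, where Q is the adjacency matrix.
Q² = [[2, 1, 1, 0], [1, 2, 1, 0], [1, 1, 2, 0], [0, 0, 0, 0]]
Q³ = [[2, 3, 3, 0], [3, 2, 3, 0], [3, 3, 2, 0], [0, 0, 0, 0]]
Q⁴ = [[6, 5, 5, 0], [5, 6, 5, 0], [5, 5, 6, 0], [0, 0, 0, 0]]
Q⁵ = [[10, 11, 11, 0], [11, 10, 11, 0], [11, 11, 10, 0], [0, 0, 0, 0]]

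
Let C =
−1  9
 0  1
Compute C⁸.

[[1, 0], [0, 1]]

C² = I (check: tr C = 0 and det C = −1), so C⁸ = I since 8 is even.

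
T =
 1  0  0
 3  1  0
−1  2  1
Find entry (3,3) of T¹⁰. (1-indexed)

1

T = I + N where N = [[0, 0, 0], [3, 0, 0], [−1, 2, 0]] is strictly lower-triangular, so N³ = 0.
(I + N)¹⁰ = I + 10·N + 45·N² = [[1, 0, 0], [30, 1, 0], [260, 20, 1]].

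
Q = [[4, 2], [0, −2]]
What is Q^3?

[[64, 24], [0, −8]]

Q^2 = [[16, 4], [0, 4]]
Q^3 = [[64, 24], [0, −8]]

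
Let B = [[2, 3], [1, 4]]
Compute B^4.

B^2 = [[7, 18], [6, 19]]
B^3 = [[32, 93], [31, 94]]
B^4 = [[157, 468], [156, 469]]

[[157, 468], [156, 469]]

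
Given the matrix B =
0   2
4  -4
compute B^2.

[[8, -8], [-16, 24]]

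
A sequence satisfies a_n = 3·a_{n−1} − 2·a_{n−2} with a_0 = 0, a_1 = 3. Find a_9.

1533

With companion matrix M = [[3, −2], [1, 0]], [a_n, a_{n−1}]ᵀ = M·[a_{n−1}, a_{n−2}]ᵀ, so [a_9, a_8]ᵀ = M⁸·[a_1, a_0]ᵀ.
M⁸ = [[511, −510], [255, −254]], giving [a_9, a_8]ᵀ = [[1533], [765]].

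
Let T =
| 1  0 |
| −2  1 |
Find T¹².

T = I + N where N = [[0, 0], [−2, 0]] is strictly lower-triangular, so N² = 0.
(I + N)¹² = I + 12·N = [[1, 0], [−24, 1]].

[[1, 0], [−24, 1]]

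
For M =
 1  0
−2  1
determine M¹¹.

[[1, 0], [−22, 1]]

M = I + N where N = [[0, 0], [−2, 0]] is strictly lower-triangular, so N² = 0.
(I + N)¹¹ = I + 11·N = [[1, 0], [−22, 1]].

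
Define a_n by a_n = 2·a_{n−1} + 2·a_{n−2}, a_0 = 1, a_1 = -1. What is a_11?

With companion matrix B = [[2, 2], [1, 0]], [a_n, a_{n−1}]ᵀ = B·[a_{n−1}, a_{n−2}]ᵀ, so [a_11, a_10]ᵀ = B¹⁰·[a_1, a_0]ᵀ.
B¹⁰ = [[18272, 13376], [6688, 4896]], giving [a_11, a_10]ᵀ = [[-4896], [-1792]].

-4896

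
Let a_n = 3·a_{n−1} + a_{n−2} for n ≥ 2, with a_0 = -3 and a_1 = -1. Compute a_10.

-81747

With companion matrix C = [[3, 1], [1, 0]], [a_n, a_{n−1}]ᵀ = C·[a_{n−1}, a_{n−2}]ᵀ, so [a_10, a_9]ᵀ = C⁹·[a_1, a_0]ᵀ.
C⁹ = [[42837, 12970], [12970, 3927]], giving [a_10, a_9]ᵀ = [[-81747], [-24751]].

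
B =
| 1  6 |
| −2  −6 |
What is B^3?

tr B = −5 and det B = 6, so the characteristic polynomial is λ² − (−5)λ + (6) with roots −3 and −2.
Eigenvectors give P = [[−3, −2], [2, 1]] with P⁻¹ = [[1, 2], [−2, −3]], and B = P·diag(−3, −2)·P⁻¹.
Then B^3 = P·diag(−27, −8)·P⁻¹ = [[81, 16], [−54, −8]] · [[1, 2], [−2, −3]] = [[49, 114], [−38, −84]].

[[49, 114], [−38, −84]]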